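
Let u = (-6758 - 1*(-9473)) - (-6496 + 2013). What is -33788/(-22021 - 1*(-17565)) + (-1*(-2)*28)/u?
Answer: 30431945/4009286 ≈ 7.5904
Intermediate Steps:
u = 7198 (u = (-6758 + 9473) - 1*(-4483) = 2715 + 4483 = 7198)
-33788/(-22021 - 1*(-17565)) + (-1*(-2)*28)/u = -33788/(-22021 - 1*(-17565)) + (-1*(-2)*28)/7198 = -33788/(-22021 + 17565) + (2*28)*(1/7198) = -33788/(-4456) + 56*(1/7198) = -33788*(-1/4456) + 28/3599 = 8447/1114 + 28/3599 = 30431945/4009286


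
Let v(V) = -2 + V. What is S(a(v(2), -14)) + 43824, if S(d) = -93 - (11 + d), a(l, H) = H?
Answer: 43734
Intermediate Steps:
S(d) = -104 - d (S(d) = -93 + (-11 - d) = -104 - d)
S(a(v(2), -14)) + 43824 = (-104 - 1*(-14)) + 43824 = (-104 + 14) + 43824 = -90 + 43824 = 43734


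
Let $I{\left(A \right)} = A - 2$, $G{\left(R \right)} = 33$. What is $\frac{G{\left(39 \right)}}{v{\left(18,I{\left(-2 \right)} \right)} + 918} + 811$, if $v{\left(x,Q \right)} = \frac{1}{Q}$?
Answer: $\frac{2977313}{3671} \approx 811.04$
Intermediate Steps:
$I{\left(A \right)} = -2 + A$ ($I{\left(A \right)} = A - 2 = -2 + A$)
$\frac{G{\left(39 \right)}}{v{\left(18,I{\left(-2 \right)} \right)} + 918} + 811 = \frac{1}{\frac{1}{-2 - 2} + 918} \cdot 33 + 811 = \frac{1}{\frac{1}{-4} + 918} \cdot 33 + 811 = \frac{1}{- \frac{1}{4} + 918} \cdot 33 + 811 = \frac{1}{\frac{3671}{4}} \cdot 33 + 811 = \frac{4}{3671} \cdot 33 + 811 = \frac{132}{3671} + 811 = \frac{2977313}{3671}$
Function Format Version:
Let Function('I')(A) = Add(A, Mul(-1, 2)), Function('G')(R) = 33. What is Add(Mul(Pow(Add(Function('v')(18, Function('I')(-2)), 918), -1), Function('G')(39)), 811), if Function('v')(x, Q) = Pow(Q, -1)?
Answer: Rational(2977313, 3671) ≈ 811.04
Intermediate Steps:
Function('I')(A) = Add(-2, A) (Function('I')(A) = Add(A, -2) = Add(-2, A))
Add(Mul(Pow(Add(Function('v')(18, Function('I')(-2)), 918), -1), Function('G')(39)), 811) = Add(Mul(Pow(Add(Pow(Add(-2, -2), -1), 918), -1), 33), 811) = Add(Mul(Pow(Add(Pow(-4, -1), 918), -1), 33), 811) = Add(Mul(Pow(Add(Rational(-1, 4), 918), -1), 33), 811) = Add(Mul(Pow(Rational(3671, 4), -1), 33), 811) = Add(Mul(Rational(4, 3671), 33), 811) = Add(Rational(132, 3671), 811) = Rational(2977313, 3671)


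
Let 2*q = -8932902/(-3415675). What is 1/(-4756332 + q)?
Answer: -3415675/16246079837649 ≈ -2.1025e-7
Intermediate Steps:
q = 4466451/3415675 (q = (-8932902/(-3415675))/2 = (-8932902*(-1/3415675))/2 = (½)*(8932902/3415675) = 4466451/3415675 ≈ 1.3076)
1/(-4756332 + q) = 1/(-4756332 + 4466451/3415675) = 1/(-16246079837649/3415675) = -3415675/16246079837649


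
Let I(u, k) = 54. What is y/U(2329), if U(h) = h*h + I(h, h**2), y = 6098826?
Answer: 6098826/5424295 ≈ 1.1244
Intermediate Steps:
U(h) = 54 + h**2 (U(h) = h*h + 54 = h**2 + 54 = 54 + h**2)
y/U(2329) = 6098826/(54 + 2329**2) = 6098826/(54 + 5424241) = 6098826/5424295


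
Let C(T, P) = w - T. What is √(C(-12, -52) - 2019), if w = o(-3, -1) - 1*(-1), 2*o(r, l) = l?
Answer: I*√8026/2 ≈ 44.794*I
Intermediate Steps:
o(r, l) = l/2
w = ½ (w = (½)*(-1) - 1*(-1) = -½ + 1 = ½ ≈ 0.50000)
C(T, P) = ½ - T
√(C(-12, -52) - 2019) = √((½ - 1*(-12)) - 2019) = √((½ + 12) - 2019) = √(25/2 - 2019) = √(-4013/2) = I*√8026/2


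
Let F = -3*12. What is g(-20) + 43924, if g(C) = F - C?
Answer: 43908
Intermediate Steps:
F = -36
g(C) = -36 - C
g(-20) + 43924 = (-36 - 1*(-20)) + 43924 = (-36 + 20) + 43924 = -16 + 43924 = 43908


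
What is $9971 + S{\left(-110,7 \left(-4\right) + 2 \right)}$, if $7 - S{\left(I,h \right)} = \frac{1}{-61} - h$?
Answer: $\frac{607073}{61} \approx 9952.0$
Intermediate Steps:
$S{\left(I,h \right)} = \frac{428}{61} + h$ ($S{\left(I,h \right)} = 7 - \left(\frac{1}{-61} - h\right) = 7 - \left(- \frac{1}{61} - h\right) = 7 + \left(\frac{1}{61} + h\right) = \frac{428}{61} + h$)
$9971 + S{\left(-110,7 \left(-4\right) + 2 \right)} = 9971 + \left(\frac{428}{61} + \left(7 \left(-4\right) + 2\right)\right) = 9971 + \left(\frac{428}{61} + \left(-28 + 2\right)\right) = 9971 + \left(\frac{428}{61} - 26\right) = 9971 - \frac{1158}{61} = \frac{607073}{61}$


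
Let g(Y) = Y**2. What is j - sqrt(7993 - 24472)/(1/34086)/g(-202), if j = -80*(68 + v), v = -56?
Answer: -960 - 51129*I*sqrt(1831)/20402 ≈ -960.0 - 107.24*I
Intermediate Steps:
j = -960 (j = -80*(68 - 56) = -80*12 = -960)
j - sqrt(7993 - 24472)/(1/34086)/g(-202) = -960 - sqrt(7993 - 24472)/(1/34086)/((-202)**2) = -960 - sqrt(-16479)/(1/34086)/40804 = -960 - (3*I*sqrt(1831))*34086/40804 = -960 - 102258*I*sqrt(1831)/40804 = -960 - 51129*I*sqrt(1831)/20402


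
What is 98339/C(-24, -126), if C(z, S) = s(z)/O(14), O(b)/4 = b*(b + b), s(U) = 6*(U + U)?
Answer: -4818611/9 ≈ -5.3540e+5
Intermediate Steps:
s(U) = 12*U (s(U) = 6*(2*U) = 12*U)
O(b) = 8*b² (O(b) = 4*(b*(b + b)) = 4*(b*(2*b)) = 4*(2*b²) = 8*b²)
C(z, S) = 3*z/392 (C(z, S) = (12*z)/((8*14²)) = (12*z)/((8*196)) = (12*z)/1568 = (12*z)*(1/1568) = 3*z/392)
98339/C(-24, -126) = 98339/(((3/392)*(-24))) = 98339/(-9/49) = 98339*(-49/9) = -4818611/9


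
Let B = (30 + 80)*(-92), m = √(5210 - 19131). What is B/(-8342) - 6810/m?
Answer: 5060/4171 + 6810*I*√13921/13921 ≈ 1.2131 + 57.718*I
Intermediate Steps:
m = I*√13921 (m = √(-13921) = I*√13921 ≈ 117.99*I)
B = -10120 (B = 110*(-92) = -10120)
B/(-8342) - 6810/m = -10120/(-8342) - 6810*(-I*√13921/13921) = -10120*(-1/8342) - (-6810)*I*√13921/13921 = 5060/4171 + 6810*I*√13921/13921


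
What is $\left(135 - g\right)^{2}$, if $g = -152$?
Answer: $82369$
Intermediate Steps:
$\left(135 - g\right)^{2} = \left(135 - -152\right)^{2} = \left(135 + 152\right)^{2} = 287^{2} = 82369$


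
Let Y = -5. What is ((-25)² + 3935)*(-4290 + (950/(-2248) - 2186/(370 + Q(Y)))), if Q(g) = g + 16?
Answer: -699125823620/35687 ≈ -1.9590e+7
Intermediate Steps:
Q(g) = 16 + g
((-25)² + 3935)*(-4290 + (950/(-2248) - 2186/(370 + Q(Y)))) = ((-25)² + 3935)*(-4290 + (950/(-2248) - 2186/(370 + (16 - 5)))) = (625 + 3935)*(-4290 + (950*(-1/2248) - 2186/(370 + 11))) = 4560*(-4290 + (-475/1124 - 2186/381)) = 4560*(-4290 - 2638039/428244) = 4560*(-1839804799/428244) = -699125823620/35687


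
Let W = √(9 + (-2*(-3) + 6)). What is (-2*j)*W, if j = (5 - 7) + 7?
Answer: -10*√21 ≈ -45.826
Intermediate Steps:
j = 5 (j = -2 + 7 = 5)
W = √21 (W = √(9 + (6 + 6)) = √(9 + 12) = √21 ≈ 4.5826)
(-2*j)*W = (-2*5)*√21 = -10*√21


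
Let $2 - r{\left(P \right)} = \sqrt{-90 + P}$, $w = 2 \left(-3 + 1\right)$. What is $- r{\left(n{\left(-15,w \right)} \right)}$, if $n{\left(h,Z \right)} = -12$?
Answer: $-2 + i \sqrt{102} \approx -2.0 + 10.1 i$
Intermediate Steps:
$w = -4$ ($w = 2 \left(-2\right) = -4$)
$r{\left(P \right)} = 2 - \sqrt{-90 + P}$
$- r{\left(n{\left(-15,w \right)} \right)} = - (2 - \sqrt{-90 - 12}) = - (2 - \sqrt{-102}) = - (2 - i \sqrt{102}) = -2 + i \sqrt{102}$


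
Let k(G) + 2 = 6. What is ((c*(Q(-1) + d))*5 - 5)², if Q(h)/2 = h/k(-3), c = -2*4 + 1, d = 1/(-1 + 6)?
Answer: 121/4 ≈ 30.250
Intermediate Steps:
d = ⅕ (d = 1/5 = ⅕ ≈ 0.20000)
c = -7 (c = -8 + 1 = -7)
k(G) = 4 (k(G) = -2 + 6 = 4)
Q(h) = h/2 (Q(h) = 2*(h/4) = h/2)
((c*(Q(-1) + d))*5 - 5)² = (-7*((½)*(-1) + ⅕)*5 - 5)² = (-7*(-½ + ⅕)*5 - 5)² = (-7*(-3/10)*5 - 5)² = ((21/10)*5 - 5)² = (21/2 - 5)² = (11/2)² = 121/4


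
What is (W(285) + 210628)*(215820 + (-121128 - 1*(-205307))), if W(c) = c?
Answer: 63273689087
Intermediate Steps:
(W(285) + 210628)*(215820 + (-121128 - 1*(-205307))) = (285 + 210628)*(215820 + (-121128 - 1*(-205307))) = 210913*(215820 + (-121128 + 205307)) = 210913*(215820 + 84179) = 210913*299999 = 63273689087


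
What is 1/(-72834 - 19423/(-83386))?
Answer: -83386/6073316501 ≈ -1.3730e-5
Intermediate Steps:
1/(-72834 - 19423/(-83386)) = 1/(-72834 - 19423*(-1/83386)) = 1/(-72834 + 19423/83386) = 1/(-6073316501/83386) = -83386/6073316501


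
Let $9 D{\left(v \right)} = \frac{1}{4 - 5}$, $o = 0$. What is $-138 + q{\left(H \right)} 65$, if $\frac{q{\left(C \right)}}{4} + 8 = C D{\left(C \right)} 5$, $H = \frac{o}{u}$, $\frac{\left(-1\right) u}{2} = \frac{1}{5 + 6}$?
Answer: $-2218$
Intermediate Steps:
$u = - \frac{2}{11}$ ($u = - \frac{2}{5 + 6} = - \frac{2}{11} \approx -0.18182$)
$D{\left(v \right)} = - \frac{1}{9}$ ($D{\left(v \right)} = \frac{1}{9 \left(4 - 5\right)} = \frac{1}{9 \left(-1\right)} = \frac{1}{9} \left(-1\right) = - \frac{1}{9}$)
$H = 0$ ($H = \frac{0}{- \frac{2}{11}} = 0 \left(- \frac{11}{2}\right) = 0$)
$q{\left(C \right)} = -32 - \frac{20 C}{9}$ ($q{\left(C \right)} = -32 + 4 C \left(- \frac{1}{9}\right) 5 = -32 + 4 - \frac{C}{9} \cdot 5 = -32 + 4 \left(- \frac{5 C}{9}\right) = -32 - \frac{20 C}{9}$)
$-138 + q{\left(H \right)} 65 = -138 + \left(-32 - 0\right) 65 = -138 + \left(-32 + 0\right) 65 = -138 - 2080 = -2218$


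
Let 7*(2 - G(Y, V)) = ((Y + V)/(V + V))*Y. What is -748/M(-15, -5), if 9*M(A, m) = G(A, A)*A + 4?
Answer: 4284/37 ≈ 115.78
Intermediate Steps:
G(Y, V) = 2 - Y*(V + Y)/(14*V) (G(Y, V) = 2 - (Y + V)/(V + V)*Y/7 = 2 - (V + Y)/((2*V))*Y/7 = 2 - (V + Y)*(1/(2*V))*Y/7 = 2 - (V + Y)/(2*V)*Y/7 = 2 - Y*(V + Y)/(14*V))
M(A, m) = 4/9 + A*(2 - A/7)/9 (M(A, m) = ((2 - A/14 - A**2/(14*A))*A + 4)/9 = ((2 - A/14 - A/14)*A + 4)/9 = ((2 - A/7)*A + 4)/9 = (A*(2 - A/7) + 4)/9 = (4 + A*(2 - A/7))/9 = 4/9 + A*(2 - A/7)/9)
-748/M(-15, -5) = -748/(4/9 - 1/63*(-15)**2 + (2/9)*(-15)) = -748/(4/9 - 1/63*225 - 10/3) = -748/(4/9 - 25/7 - 10/3) = -748/(-407/63) = -748*(-63/407) = 4284/37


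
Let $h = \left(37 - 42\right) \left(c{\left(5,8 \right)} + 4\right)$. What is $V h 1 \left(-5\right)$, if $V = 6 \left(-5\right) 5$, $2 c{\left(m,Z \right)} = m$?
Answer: $-24375$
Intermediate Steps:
$c{\left(m,Z \right)} = \frac{m}{2}$
$h = - \frac{65}{2}$ ($h = \left(37 - 42\right) \left(\frac{1}{2} \cdot 5 + 4\right) = - 5 \left(\frac{5}{2} + 4\right) = \left(-5\right) \frac{13}{2} = - \frac{65}{2} \approx -32.5$)
$V = -150$ ($V = \left(-30\right) 5 = -150$)
$V h 1 \left(-5\right) = \left(-150\right) \left(- \frac{65}{2}\right) 1 \left(-5\right) = 4875 \left(-5\right) = -24375$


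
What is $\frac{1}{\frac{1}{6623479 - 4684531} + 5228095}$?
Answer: $\frac{1938948}{10137004344061} \approx 1.9127 \cdot 10^{-7}$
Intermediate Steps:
$\frac{1}{\frac{1}{6623479 - 4684531} + 5228095} = \frac{1}{\frac{1}{1938948} + 5228095} = \frac{1}{\frac{10137004344061}{1938948}} = \frac{1938948}{10137004344061}$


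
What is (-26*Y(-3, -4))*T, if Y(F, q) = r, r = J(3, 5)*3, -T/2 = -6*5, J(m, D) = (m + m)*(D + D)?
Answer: -280800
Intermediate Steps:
J(m, D) = 4*D*m (J(m, D) = (2*m)*(2*D) = 4*D*m)
T = 60 (T = -(-12)*5 = -2*(-30) = 60)
r = 180 (r = (4*5*3)*3 = 60*3 = 180)
Y(F, q) = 180
(-26*Y(-3, -4))*T = -26*180*60 = -4680*60 = -280800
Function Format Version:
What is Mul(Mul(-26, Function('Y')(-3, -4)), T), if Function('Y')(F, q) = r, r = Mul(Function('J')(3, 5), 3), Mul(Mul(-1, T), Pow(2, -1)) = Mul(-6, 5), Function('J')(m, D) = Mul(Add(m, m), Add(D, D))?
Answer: -280800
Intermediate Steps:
Function('J')(m, D) = Mul(4, D, m) (Function('J')(m, D) = Mul(Mul(2, m), Mul(2, D)) = Mul(4, D, m))
T = 60 (T = Mul(-2, Mul(-6, 5)) = Mul(-2, -30) = 60)
r = 180 (r = Mul(Mul(4, 5, 3), 3) = Mul(60, 3) = 180)
Function('Y')(F, q) = 180
Mul(Mul(-26, Function('Y')(-3, -4)), T) = Mul(Mul(-26, 180), 60) = Mul(-4680, 60) = -280800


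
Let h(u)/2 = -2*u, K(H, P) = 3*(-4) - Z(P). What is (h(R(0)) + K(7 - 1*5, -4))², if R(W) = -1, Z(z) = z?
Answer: 16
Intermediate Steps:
K(H, P) = -12 - P (K(H, P) = 3*(-4) - P = -12 - P)
h(u) = -4*u (h(u) = 2*(-2*u) = -4*u)
(h(R(0)) + K(7 - 1*5, -4))² = (-4*(-1) + (-12 - 1*(-4)))² = (4 + (-12 + 4))² = (4 - 8)² = (-4)² = 16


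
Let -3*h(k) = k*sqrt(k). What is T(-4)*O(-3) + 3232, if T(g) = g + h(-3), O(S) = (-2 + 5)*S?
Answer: 3268 - 9*I*sqrt(3) ≈ 3268.0 - 15.588*I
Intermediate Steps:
O(S) = 3*S
h(k) = -k**(3/2)/3 (h(k) = -k*sqrt(k)/3 = -k**(3/2)/3)
T(g) = g + I*sqrt(3) (T(g) = g - (-1)*I*sqrt(3) = g + I*sqrt(3))
T(-4)*O(-3) + 3232 = (-4 + I*sqrt(3))*(3*(-3)) + 3232 = (-4 + I*sqrt(3))*(-9) + 3232 = (36 - 9*I*sqrt(3)) + 3232 = 3268 - 9*I*sqrt(3)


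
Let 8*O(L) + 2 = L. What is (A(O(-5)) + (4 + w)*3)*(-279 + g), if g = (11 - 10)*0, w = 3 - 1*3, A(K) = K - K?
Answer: -3348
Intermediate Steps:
O(L) = -¼ + L/8
A(K) = 0
w = 0 (w = 3 - 3 = 0)
g = 0 (g = 1*0 = 0)
(A(O(-5)) + (4 + w)*3)*(-279 + g) = (0 + (4 + 0)*3)*(-279 + 0) = (0 + 4*3)*(-279) = (0 + 12)*(-279) = 12*(-279) = -3348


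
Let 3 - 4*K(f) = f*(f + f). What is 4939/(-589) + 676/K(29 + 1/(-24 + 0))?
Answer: -2840078107/283992829 ≈ -10.001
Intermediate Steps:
K(f) = ¾ - f²/2 (K(f) = ¾ - f*(f + f)/4 = ¾ - f*2*f/4 = ¾ - f²/2)
4939/(-589) + 676/K(29 + 1/(-24 + 0)) = 4939/(-589) + 676/(¾ - (29 + 1/(-24 + 0))²/2) = 4939*(-1/589) + 676/(¾ - (29 + 1/(-24))²/2) = -4939/589 + 676/(¾ - (29 - 1/24)²/2) = -4939/589 + 676/(¾ - (695/24)²/2) = -4939/589 + 676/(¾ - ½*483025/576) = -4939/589 + 676/(¾ - 483025/1152) = -4939/589 + 676/(-482161/1152) = -4939/589 + 676*(-1152/482161) = -4939/589 - 778752/482161 = -2840078107/283992829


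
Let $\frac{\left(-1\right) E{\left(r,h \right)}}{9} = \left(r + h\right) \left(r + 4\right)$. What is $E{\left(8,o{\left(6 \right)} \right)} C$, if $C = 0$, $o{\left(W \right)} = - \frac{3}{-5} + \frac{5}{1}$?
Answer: $0$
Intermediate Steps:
$o{\left(W \right)} = \frac{28}{5}$ ($o{\left(W \right)} = \left(-3\right) \left(- \frac{1}{5}\right) + 5 \cdot 1 = \frac{3}{5} + 5 = \frac{28}{5}$)
$E{\left(r,h \right)} = - 9 \left(4 + r\right) \left(h + r\right)$ ($E{\left(r,h \right)} = - 9 \left(r + h\right) \left(r + 4\right) = - 9 \left(h + r\right) \left(4 + r\right) = - 9 \left(4 + r\right) \left(h + r\right)$)
$E{\left(8,o{\left(6 \right)} \right)} C = \left(\left(-36\right) \frac{28}{5} - 288 - 9 \cdot 8^{2} - \frac{252}{5} \cdot 8\right) 0 = \left(- \frac{1008}{5} - 288 - 576 - \frac{2016}{5}\right) 0 = \left(- \frac{7344}{5}\right) 0 = 0$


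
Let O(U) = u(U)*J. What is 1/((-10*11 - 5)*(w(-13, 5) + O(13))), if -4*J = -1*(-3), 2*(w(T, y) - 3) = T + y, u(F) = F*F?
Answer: 4/58765 ≈ 6.8068e-5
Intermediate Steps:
u(F) = F**2
w(T, y) = 3 + T/2 + y/2 (w(T, y) = 3 + (T + y)/2 = 3 + (T/2 + y/2) = 3 + T/2 + y/2)
J = -3/4 (J = -(-1)*(-3)/4 = -1/4*3 = -3/4 ≈ -0.75000)
O(U) = -3*U**2/4 (O(U) = U**2*(-3/4) = -3*U**2/4)
1/((-10*11 - 5)*(w(-13, 5) + O(13))) = 1/((-10*11 - 5)*((3 + (1/2)*(-13) + (1/2)*5) - 3/4*13**2)) = 1/((-110 - 5)*((3 - 13/2 + 5/2) - 3/4*169)) = 1/(-115*(-1 - 507/4)) = 1/(-115*(-511/4)) = 1/(58765/4) = 4/58765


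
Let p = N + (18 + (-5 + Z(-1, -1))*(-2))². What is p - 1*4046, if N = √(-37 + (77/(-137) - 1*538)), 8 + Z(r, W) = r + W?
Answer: -1742 + 2*I*√2700681/137 ≈ -1742.0 + 23.991*I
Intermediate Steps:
Z(r, W) = -8 + W + r (Z(r, W) = -8 + (r + W) = -8 + (W + r) = -8 + W + r)
N = 2*I*√2700681/137 (N = √(-37 + (77*(-1/137) - 538)) = √(-37 + (-77/137 - 538)) = √(-37 - 73783/137) = √(-78852/137) = 2*I*√2700681/137 ≈ 23.991*I)
p = 2304 + 2*I*√2700681/137 (p = 2*I*√2700681/137 + (18 + (-5 + (-8 - 1 - 1))*(-2))² = 2*I*√2700681/137 + (18 + (-5 - 10)*(-2))² = 2*I*√2700681/137 + (18 - 15*(-2))² = 2*I*√2700681/137 + (18 + 30)² = 2*I*√2700681/137 + 48² = 2*I*√2700681/137 + 2304 = 2304 + 2*I*√2700681/137 ≈ 2304.0 + 23.991*I)
p - 1*4046 = (2304 + 2*I*√2700681/137) - 1*4046 = (2304 + 2*I*√2700681/137) - 4046 = -1742 + 2*I*√2700681/137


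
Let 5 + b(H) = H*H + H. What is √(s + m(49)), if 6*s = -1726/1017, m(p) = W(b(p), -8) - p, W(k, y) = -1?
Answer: I*√52007007/1017 ≈ 7.091*I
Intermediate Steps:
b(H) = -5 + H + H² (b(H) = -5 + (H*H + H) = -5 + (H² + H) = -5 + (H + H²) = -5 + H + H²)
m(p) = -1 - p
s = -863/3051 (s = (-1726/1017)/6 = (-1726*1/1017)/6 = (⅙)*(-1726/1017) = -863/3051 ≈ -0.28286)
√(s + m(49)) = √(-863/3051 + (-1 - 1*49)) = √(-863/3051 + (-1 - 49)) = √(-863/3051 - 50) = √(-153413/3051) = I*√52007007/1017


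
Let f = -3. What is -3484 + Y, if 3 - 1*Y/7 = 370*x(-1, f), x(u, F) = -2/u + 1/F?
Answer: -23339/3 ≈ -7779.7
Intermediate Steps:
x(u, F) = 1/F - 2/u (x(u, F) = -2/u + 1/F = 1/F - 2/u)
Y = -12887/3 (Y = 21 - 2590*(1/(-3) - 2/(-1)) = 21 - 2590*(-⅓ - 2*(-1)) = 21 - 2590*(-⅓ + 2) = 21 - 2590*5/3 = 21 - 7*1850/3 = 21 - 12950/3 = -12887/3 ≈ -4295.7)
-3484 + Y = -3484 - 12887/3 = -23339/3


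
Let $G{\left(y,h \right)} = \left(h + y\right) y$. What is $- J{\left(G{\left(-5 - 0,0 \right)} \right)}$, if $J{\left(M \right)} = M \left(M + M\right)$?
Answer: $-1250$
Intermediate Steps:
$G{\left(y,h \right)} = y \left(h + y\right)$
$J{\left(M \right)} = 2 M^{2}$ ($J{\left(M \right)} = M 2 M = 2 M^{2}$)
$- J{\left(G{\left(-5 - 0,0 \right)} \right)} = - 2 \left(\left(-5 - 0\right) \left(0 - 5\right)\right)^{2} = - 2 \left(\left(-5 + 0\right) \left(0 + \left(-5 + 0\right)\right)\right)^{2} = - 2 \left(- 5 \left(0 - 5\right)\right)^{2} = - 2 \left(\left(-5\right) \left(-5\right)\right)^{2} = - 2 \cdot 25^{2} = - 2 \cdot 625 = \left(-1\right) 1250 = -1250$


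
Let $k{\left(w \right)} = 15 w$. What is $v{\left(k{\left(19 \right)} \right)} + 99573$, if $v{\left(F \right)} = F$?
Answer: $99858$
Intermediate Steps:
$v{\left(k{\left(19 \right)} \right)} + 99573 = 15 \cdot 19 + 99573 = 285 + 99573 = 99858$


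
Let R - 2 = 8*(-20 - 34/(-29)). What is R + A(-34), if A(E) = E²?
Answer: 29214/29 ≈ 1007.4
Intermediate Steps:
R = -4310/29 (R = 2 + 8*(-20 - 34/(-29)) = 2 + 8*(-20 - 34*(-1/29)) = 2 + 8*(-20 + 34/29) = 2 + 8*(-546/29) = 2 - 4368/29 = -4310/29 ≈ -148.62)
R + A(-34) = -4310/29 + (-34)² = -4310/29 + 1156 = 29214/29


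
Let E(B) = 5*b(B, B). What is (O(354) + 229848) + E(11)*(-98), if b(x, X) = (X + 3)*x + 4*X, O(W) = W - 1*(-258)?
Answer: 133440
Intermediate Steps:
O(W) = 258 + W (O(W) = W + 258 = 258 + W)
b(x, X) = 4*X + x*(3 + X) (b(x, X) = (3 + X)*x + 4*X = x*(3 + X) + 4*X = 4*X + x*(3 + X))
E(B) = 5*B**2 + 35*B (E(B) = 5*(3*B + 4*B + B*B) = 5*(3*B + 4*B + B**2) = 5*(B**2 + 7*B) = 5*B**2 + 35*B)
(O(354) + 229848) + E(11)*(-98) = ((258 + 354) + 229848) + (5*11*(7 + 11))*(-98) = (612 + 229848) + (5*11*18)*(-98) = 230460 + 990*(-98) = 230460 - 97020 = 133440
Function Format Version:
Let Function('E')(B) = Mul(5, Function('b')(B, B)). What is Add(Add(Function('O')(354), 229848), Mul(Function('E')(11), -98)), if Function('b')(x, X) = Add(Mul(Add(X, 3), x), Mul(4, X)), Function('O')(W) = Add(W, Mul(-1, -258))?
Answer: 133440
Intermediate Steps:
Function('O')(W) = Add(258, W) (Function('O')(W) = Add(W, 258) = Add(258, W))
Function('b')(x, X) = Add(Mul(4, X), Mul(x, Add(3, X))) (Function('b')(x, X) = Add(Mul(Add(3, X), x), Mul(4, X)) = Add(Mul(x, Add(3, X)), Mul(4, X)) = Add(Mul(4, X), Mul(x, Add(3, X))))
Function('E')(B) = Add(Mul(5, Pow(B, 2)), Mul(35, B)) (Function('E')(B) = Mul(5, Add(Mul(3, B), Mul(4, B), Mul(B, B))) = Mul(5, Add(Mul(3, B), Mul(4, B), Pow(B, 2))) = Mul(5, Add(Pow(B, 2), Mul(7, B))) = Add(Mul(5, Pow(B, 2)), Mul(35, B)))
Add(Add(Function('O')(354), 229848), Mul(Function('E')(11), -98)) = Add(Add(Add(258, 354), 229848), Mul(Mul(5, 11, Add(7, 11)), -98)) = Add(Add(612, 229848), Mul(Mul(5, 11, 18), -98)) = Add(230460, Mul(990, -98)) = Add(230460, -97020) = 133440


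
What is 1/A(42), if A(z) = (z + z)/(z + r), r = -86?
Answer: -11/21 ≈ -0.52381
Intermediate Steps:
A(z) = 2*z/(-86 + z) (A(z) = (z + z)/(z - 86) = (2*z)/(-86 + z) = 2*z/(-86 + z))
1/A(42) = 1/(2*42/(-86 + 42)) = 1/(2*42/(-44)) = 1/(2*42*(-1/44)) = 1/(-21/11) = -11/21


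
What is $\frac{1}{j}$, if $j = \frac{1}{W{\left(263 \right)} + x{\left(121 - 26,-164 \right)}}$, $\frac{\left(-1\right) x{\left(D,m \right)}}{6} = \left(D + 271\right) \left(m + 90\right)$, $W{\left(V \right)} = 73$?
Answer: $162577$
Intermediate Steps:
$x{\left(D,m \right)} = - 6 \left(90 + m\right) \left(271 + D\right)$ ($x{\left(D,m \right)} = - 6 \left(D + 271\right) \left(m + 90\right) = - 6 \left(271 + D\right) \left(90 + m\right) = - 6 \left(90 + m\right) \left(271 + D\right)$)
$j = \frac{1}{162577}$ ($j = \frac{1}{73 - \left(-120324 + 540 \left(121 - 26\right) + 6 \left(121 - 26\right) \left(-164\right)\right)} = \frac{1}{73 - \left(-69024 - 93480\right)} = \frac{1}{73 + \left(-146340 + 266664 - 51300 + 93480\right)} = \frac{1}{73 + 162504} = \frac{1}{162577} \approx 6.1509 \cdot 10^{-6}$)
$\frac{1}{j} = \frac{1}{\frac{1}{162577}} = 162577$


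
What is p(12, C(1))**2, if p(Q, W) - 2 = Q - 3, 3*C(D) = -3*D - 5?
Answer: 121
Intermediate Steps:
C(D) = -5/3 - D (C(D) = (-3*D - 5)/3 = (-5 - 3*D)/3 = -5/3 - D)
p(Q, W) = -1 + Q (p(Q, W) = 2 + (Q - 3) = 2 + (-3 + Q) = -1 + Q)
p(12, C(1))**2 = (-1 + 12)**2 = 11**2 = 121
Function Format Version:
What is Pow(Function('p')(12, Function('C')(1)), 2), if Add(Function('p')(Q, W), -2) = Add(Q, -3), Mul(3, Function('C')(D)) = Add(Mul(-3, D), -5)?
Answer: 121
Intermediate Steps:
Function('C')(D) = Add(Rational(-5, 3), Mul(-1, D)) (Function('C')(D) = Mul(Rational(1, 3), Add(Mul(-3, D), -5)) = Mul(Rational(1, 3), Add(-5, Mul(-3, D))) = Add(Rational(-5, 3), Mul(-1, D)))
Function('p')(Q, W) = Add(-1, Q) (Function('p')(Q, W) = Add(2, Add(Q, -3)) = Add(2, Add(-3, Q)) = Add(-1, Q))
Pow(Function('p')(12, Function('C')(1)), 2) = Pow(Add(-1, 12), 2) = Pow(11, 2) = 121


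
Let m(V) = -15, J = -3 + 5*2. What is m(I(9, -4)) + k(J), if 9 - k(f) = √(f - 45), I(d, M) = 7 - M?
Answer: -6 - I*√38 ≈ -6.0 - 6.1644*I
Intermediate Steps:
J = 7 (J = -3 + 10 = 7)
k(f) = 9 - √(-45 + f) (k(f) = 9 - √(f - 45) = 9 - √(-45 + f))
m(I(9, -4)) + k(J) = -15 + (9 - √(-45 + 7)) = -15 + (9 - √(-38)) = -15 + (9 - I*√38) = -6 - I*√38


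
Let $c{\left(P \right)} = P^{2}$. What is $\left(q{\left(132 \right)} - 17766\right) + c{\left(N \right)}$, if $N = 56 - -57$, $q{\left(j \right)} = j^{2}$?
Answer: $12427$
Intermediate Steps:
$N = 113$ ($N = 56 + 57 = 113$)
$\left(q{\left(132 \right)} - 17766\right) + c{\left(N \right)} = \left(132^{2} - 17766\right) + 113^{2} = \left(17424 - 17766\right) + 12769 = -342 + 12769 = 12427$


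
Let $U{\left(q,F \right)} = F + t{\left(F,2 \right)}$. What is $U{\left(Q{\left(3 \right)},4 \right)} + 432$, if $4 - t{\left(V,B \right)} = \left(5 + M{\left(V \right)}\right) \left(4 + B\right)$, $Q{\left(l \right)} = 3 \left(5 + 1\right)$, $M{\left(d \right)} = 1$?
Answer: $404$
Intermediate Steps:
$Q{\left(l \right)} = 18$ ($Q{\left(l \right)} = 3 \cdot 6 = 18$)
$t{\left(V,B \right)} = -20 - 6 B$ ($t{\left(V,B \right)} = 4 - \left(5 + 1\right) \left(4 + B\right) = 4 - 6 \left(4 + B\right) = 4 - \left(24 + 6 B\right) = -20 - 6 B$)
$U{\left(q,F \right)} = -32 + F$ ($U{\left(q,F \right)} = F - 32 = -32 + F$)
$U{\left(Q{\left(3 \right)},4 \right)} + 432 = \left(-32 + 4\right) + 432 = -28 + 432 = 404$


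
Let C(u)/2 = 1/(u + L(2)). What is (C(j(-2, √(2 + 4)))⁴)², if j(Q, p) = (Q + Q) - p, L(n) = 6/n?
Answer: 256/(1 + √6)⁸ ≈ 0.012770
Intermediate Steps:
j(Q, p) = -p + 2*Q (j(Q, p) = 2*Q - p = -p + 2*Q)
C(u) = 2/(3 + u) (C(u) = 2/(u + 6/2) = 2/(u + 6*(½)) = 2/(u + 3) = 2/(3 + u))
(C(j(-2, √(2 + 4)))⁴)² = ((2/(3 + (-√(2 + 4) + 2*(-2))))⁴)² = ((2/(3 + (-√6 - 4)))⁴)² = ((2/(3 + (-4 - √6)))⁴)² = ((2/(-1 - √6))⁴)² = (16/(-1 - √6)⁴)² = 256/(-1 - √6)⁸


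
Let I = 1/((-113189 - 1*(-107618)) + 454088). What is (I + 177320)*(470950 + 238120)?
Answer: 56393070591079870/448517 ≈ 1.2573e+11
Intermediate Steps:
I = 1/448517 (I = 1/((-113189 + 107618) + 454088) = 1/(-5571 + 454088) = 1/448517 ≈ 2.2296e-6)
(I + 177320)*(470950 + 238120) = (1/448517 + 177320)*(470950 + 238120) = (79531034441/448517)*709070 = 56393070591079870/448517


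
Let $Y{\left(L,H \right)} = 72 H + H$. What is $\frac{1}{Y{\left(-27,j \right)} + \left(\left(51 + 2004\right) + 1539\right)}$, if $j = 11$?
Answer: $\frac{1}{4397} \approx 0.00022743$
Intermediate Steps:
$Y{\left(L,H \right)} = 73 H$
$\frac{1}{Y{\left(-27,j \right)} + \left(\left(51 + 2004\right) + 1539\right)} = \frac{1}{73 \cdot 11 + \left(\left(51 + 2004\right) + 1539\right)} = \frac{1}{803 + \left(2055 + 1539\right)} = \frac{1}{803 + 3594} = \frac{1}{4397}$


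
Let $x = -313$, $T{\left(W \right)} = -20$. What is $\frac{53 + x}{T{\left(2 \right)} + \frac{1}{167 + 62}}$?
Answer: $\frac{59540}{4579} \approx 13.003$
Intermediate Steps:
$\frac{53 + x}{T{\left(2 \right)} + \frac{1}{167 + 62}} = \frac{53 - 313}{-20 + \frac{1}{167 + 62}} = - \frac{260}{-20 + \frac{1}{229}} = - \frac{260}{- \frac{4579}{229}} = \left(-260\right) \left(- \frac{229}{4579}\right) = \frac{59540}{4579}$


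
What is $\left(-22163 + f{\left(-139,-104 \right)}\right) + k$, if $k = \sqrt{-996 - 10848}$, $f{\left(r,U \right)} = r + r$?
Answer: $-22441 + 6 i \sqrt{329} \approx -22441.0 + 108.83 i$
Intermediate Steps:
$f{\left(r,U \right)} = 2 r$
$k = 6 i \sqrt{329}$ ($k = \sqrt{-11844} = 6 i \sqrt{329} \approx 108.83 i$)
$\left(-22163 + f{\left(-139,-104 \right)}\right) + k = \left(-22163 + 2 \left(-139\right)\right) + 6 i \sqrt{329} = \left(-22163 - 278\right) + 6 i \sqrt{329} = -22441 + 6 i \sqrt{329}$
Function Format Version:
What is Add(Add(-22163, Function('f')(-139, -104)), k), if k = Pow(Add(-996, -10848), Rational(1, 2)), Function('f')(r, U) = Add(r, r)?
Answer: Add(-22441, Mul(6, I, Pow(329, Rational(1, 2)))) ≈ Add(-22441., Mul(108.83, I))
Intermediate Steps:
Function('f')(r, U) = Mul(2, r)
k = Mul(6, I, Pow(329, Rational(1, 2))) (k = Pow(-11844, Rational(1, 2)) = Mul(6, I, Pow(329, Rational(1, 2))) ≈ Mul(108.83, I))
Add(Add(-22163, Function('f')(-139, -104)), k) = Add(Add(-22163, Mul(2, -139)), Mul(6, I, Pow(329, Rational(1, 2)))) = Add(Add(-22163, -278), Mul(6, I, Pow(329, Rational(1, 2)))) = Add(-22441, Mul(6, I, Pow(329, Rational(1, 2))))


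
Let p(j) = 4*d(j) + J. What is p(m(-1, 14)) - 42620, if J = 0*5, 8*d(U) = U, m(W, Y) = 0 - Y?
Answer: -42627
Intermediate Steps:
m(W, Y) = -Y
d(U) = U/8
J = 0
p(j) = j/2 (p(j) = 4*(j/8) + 0 = j/2 + 0 = j/2)
p(m(-1, 14)) - 42620 = (-1*14)/2 - 42620 = (½)*(-14) - 42620 = -7 - 42620 = -42627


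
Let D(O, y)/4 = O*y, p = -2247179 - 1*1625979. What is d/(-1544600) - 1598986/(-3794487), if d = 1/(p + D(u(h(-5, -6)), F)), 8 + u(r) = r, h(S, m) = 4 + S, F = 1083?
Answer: 9662193840042232087/22928949295056949200 ≈ 0.42140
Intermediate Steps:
u(r) = -8 + r
p = -3873158 (p = -2247179 - 1625979 = -3873158)
D(O, y) = 4*O*y (D(O, y) = 4*(O*y) = 4*O*y)
d = -1/3912146 (d = 1/(-3873158 + 4*(-8 + (4 - 5))*1083) = 1/(-3873158 + 4*(-8 - 1)*1083) = 1/(-3873158 + 4*(-9)*1083) = 1/(-3873158 - 38988) = 1/(-3912146) = -1/3912146 ≈ -2.5561e-7)
d/(-1544600) - 1598986/(-3794487) = -1/3912146/(-1544600) - 1598986/(-3794487) = -1/3912146*(-1/1544600) - 1598986*(-1/3794487) = 1/6042700711600 + 1598986/3794487 = 9662193840042232087/22928949295056949200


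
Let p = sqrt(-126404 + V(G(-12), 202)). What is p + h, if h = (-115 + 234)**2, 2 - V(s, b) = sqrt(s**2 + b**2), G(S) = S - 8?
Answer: 14161 + sqrt(-126402 - 2*sqrt(10301)) ≈ 14161.0 + 355.82*I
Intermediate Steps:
G(S) = -8 + S
V(s, b) = 2 - sqrt(b**2 + s**2) (V(s, b) = 2 - sqrt(s**2 + b**2) = 2 - sqrt(b**2 + s**2))
h = 14161 (h = 119**2 = 14161)
p = sqrt(-126402 - 2*sqrt(10301)) (p = sqrt(-126404 + (2 - sqrt(202**2 + (-8 - 12)**2))) = sqrt(-126404 + (2 - sqrt(40804 + (-20)**2))) = sqrt(-126404 + (2 - sqrt(40804 + 400))) = sqrt(-126404 + (2 - sqrt(41204))) = sqrt(-126404 + (2 - 2*sqrt(10301))) = sqrt(-126402 - 2*sqrt(10301)) ≈ 355.82*I)
p + h = sqrt(-126402 - 2*sqrt(10301)) + 14161 = 14161 + sqrt(-126402 - 2*sqrt(10301))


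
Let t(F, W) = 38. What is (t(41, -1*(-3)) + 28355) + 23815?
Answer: 52208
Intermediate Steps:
(t(41, -1*(-3)) + 28355) + 23815 = (38 + 28355) + 23815 = 28393 + 23815 = 52208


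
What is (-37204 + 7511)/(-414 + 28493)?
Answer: -29693/28079 ≈ -1.0575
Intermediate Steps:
(-37204 + 7511)/(-414 + 28493) = -29693/28079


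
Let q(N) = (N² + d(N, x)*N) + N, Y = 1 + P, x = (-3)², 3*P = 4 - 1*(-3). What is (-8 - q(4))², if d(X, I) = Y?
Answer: 15376/9 ≈ 1708.4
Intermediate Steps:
P = 7/3 (P = (4 - 1*(-3))/3 = (4 + 3)/3 = (⅓)*7 = 7/3 ≈ 2.3333)
x = 9
Y = 10/3 (Y = 1 + 7/3 = 10/3 ≈ 3.3333)
d(X, I) = 10/3
q(N) = N² + 13*N/3 (q(N) = (N² + 10*N/3) + N = N² + 13*N/3)
(-8 - q(4))² = (-8 - 4*(13 + 3*4)/3)² = (-8 - 4*(13 + 12)/3)² = (-8 - 4*25/3)² = (-8 - 1*100/3)² = (-8 - 100/3)² = (-124/3)² = 15376/9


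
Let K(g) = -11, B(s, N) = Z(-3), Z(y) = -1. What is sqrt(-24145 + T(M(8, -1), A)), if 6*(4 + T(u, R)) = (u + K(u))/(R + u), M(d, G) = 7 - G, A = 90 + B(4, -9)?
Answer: I*sqrt(908871958)/194 ≈ 155.4*I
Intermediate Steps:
B(s, N) = -1
A = 89 (A = 90 - 1 = 89)
T(u, R) = -4 + (-11 + u)/(6*(R + u)) (T(u, R) = -4 + ((u - 11)/(R + u))/6 = -4 + ((-11 + u)/(R + u))/6 = -4 + (-11 + u)/(6*(R + u)))
sqrt(-24145 + T(M(8, -1), A)) = sqrt(-24145 + (-11 - 24*89 - 23*(7 - 1*(-1)))/(6*(89 + (7 - 1*(-1))))) = sqrt(-24145 + (-11 - 2136 - 23*(7 + 1))/(6*(89 + (7 + 1)))) = sqrt(-24145 + (-11 - 2136 - 23*8)/(6*(89 + 8))) = sqrt(-24145 + (1/6)*(-11 - 2136 - 184)/97) = sqrt(-24145 + (1/6)*(1/97)*(-2331)) = sqrt(-24145 - 777/194) = sqrt(-4684907/194) = I*sqrt(908871958)/194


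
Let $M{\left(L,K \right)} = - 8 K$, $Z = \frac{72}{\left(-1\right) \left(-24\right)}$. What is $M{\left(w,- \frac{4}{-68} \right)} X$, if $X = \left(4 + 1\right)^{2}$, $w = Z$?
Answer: $- \frac{200}{17} \approx -11.765$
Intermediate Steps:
$Z = 3$ ($Z = \frac{72}{24} = 72 \cdot \frac{1}{24} = 3$)
$w = 3$
$X = 25$ ($X = 5^{2} = 25$)
$M{\left(w,- \frac{4}{-68} \right)} X = - 8 \left(- \frac{4}{-68}\right) 25 = - 8 \left(\left(-4\right) \left(- \frac{1}{68}\right)\right) 25 = \left(-8\right) \frac{1}{17} \cdot 25 = \left(- \frac{8}{17}\right) 25 = - \frac{200}{17}$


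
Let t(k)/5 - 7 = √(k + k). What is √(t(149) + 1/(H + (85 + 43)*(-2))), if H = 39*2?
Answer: √(1108762 + 158420*√298)/178 ≈ 11.014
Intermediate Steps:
H = 78
t(k) = 35 + 5*√2*√k (t(k) = 35 + 5*√(k + k) = 35 + 5*√(2*k) = 35 + 5*(√2*√k) = 35 + 5*√2*√k)
√(t(149) + 1/(H + (85 + 43)*(-2))) = √((35 + 5*√2*√149) + 1/(78 + (85 + 43)*(-2))) = √((35 + 5*√298) + 1/(78 + 128*(-2))) = √((35 + 5*√298) + 1/(78 - 256)) = √((35 + 5*√298) + 1/(-178)) = √((35 + 5*√298) - 1/178) = √(6229/178 + 5*√298)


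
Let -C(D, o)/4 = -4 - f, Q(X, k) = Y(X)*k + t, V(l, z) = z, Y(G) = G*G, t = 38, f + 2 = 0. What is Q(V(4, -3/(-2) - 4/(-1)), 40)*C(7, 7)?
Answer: 9984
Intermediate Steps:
f = -2 (f = -2 + 0 = -2)
Y(G) = G**2
Q(X, k) = 38 + k*X**2 (Q(X, k) = X**2*k + 38 = k*X**2 + 38 = 38 + k*X**2)
C(D, o) = 8 (C(D, o) = -4*(-4 - 1*(-2)) = -4*(-4 + 2) = -4*(-2) = 8)
Q(V(4, -3/(-2) - 4/(-1)), 40)*C(7, 7) = (38 + 40*(-3/(-2) - 4/(-1))**2)*8 = (38 + 40*(-3*(-1/2) - 4*(-1))**2)*8 = (38 + 40*(3/2 + 4)**2)*8 = (38 + 40*(11/2)**2)*8 = (38 + 40*(121/4))*8 = (38 + 1210)*8 = 1248*8 = 9984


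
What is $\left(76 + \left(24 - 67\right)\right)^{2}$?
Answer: $1089$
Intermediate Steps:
$\left(76 + \left(24 - 67\right)\right)^{2} = \left(76 - 43\right)^{2} = 33^{2} = 1089$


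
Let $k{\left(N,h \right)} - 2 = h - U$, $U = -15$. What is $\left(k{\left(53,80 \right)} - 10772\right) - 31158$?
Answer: $-41833$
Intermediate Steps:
$k{\left(N,h \right)} = 17 + h$ ($k{\left(N,h \right)} = 2 + \left(h - -15\right) = 2 + \left(h + 15\right) = 2 + \left(15 + h\right) = 17 + h$)
$\left(k{\left(53,80 \right)} - 10772\right) - 31158 = \left(\left(17 + 80\right) - 10772\right) - 31158 = \left(97 - 10772\right) - 31158 = -10675 - 31158 = -41833$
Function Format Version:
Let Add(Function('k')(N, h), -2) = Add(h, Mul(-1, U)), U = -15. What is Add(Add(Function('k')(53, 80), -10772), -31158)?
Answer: -41833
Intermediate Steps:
Function('k')(N, h) = Add(17, h) (Function('k')(N, h) = Add(2, Add(h, Mul(-1, -15))) = Add(2, Add(h, 15)) = Add(2, Add(15, h)) = Add(17, h))
Add(Add(Function('k')(53, 80), -10772), -31158) = Add(Add(Add(17, 80), -10772), -31158) = Add(Add(97, -10772), -31158) = Add(-10675, -31158) = -41833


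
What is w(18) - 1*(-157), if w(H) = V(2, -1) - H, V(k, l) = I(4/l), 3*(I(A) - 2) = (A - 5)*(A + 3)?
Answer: 144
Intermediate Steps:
I(A) = 2 + (-5 + A)*(3 + A)/3 (I(A) = 2 + ((A - 5)*(A + 3))/3 = 2 + ((-5 + A)*(3 + A))/3 = 2 + (-5 + A)*(3 + A)/3)
V(k, l) = -3 - 8/(3*l) + 16/(3*l²) (V(k, l) = -3 - 8/(3*l) + (4/l)²/3 = -3 - 8/(3*l) + (16/l²)/3 = -3 - 8/(3*l) + 16/(3*l²))
w(H) = 5 - H (w(H) = (-3 - 8/3/(-1) + (16/3)/(-1)²) - H = (-3 - 8/3*(-1) + (16/3)*1) - H = (-3 + 8/3 + 16/3) - H = 5 - H)
w(18) - 1*(-157) = (5 - 1*18) - 1*(-157) = (5 - 18) + 157 = -13 + 157 = 144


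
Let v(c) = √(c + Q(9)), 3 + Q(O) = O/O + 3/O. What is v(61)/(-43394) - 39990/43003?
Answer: -39990/43003 - √534/130182 ≈ -0.93011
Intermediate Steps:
Q(O) = -2 + 3/O (Q(O) = -3 + (O/O + 3/O) = -3 + (1 + 3/O) = -2 + 3/O)
v(c) = √(-5/3 + c) (v(c) = √(c + (-2 + 3/9)) = √(c + (-2 + 3*(⅑))) = √(c + (-2 + ⅓)) = √(c - 5/3) = √(-5/3 + c))
v(61)/(-43394) - 39990/43003 = (√(-15 + 9*61)/3)/(-43394) - 39990/43003 = (√(-15 + 549)/3)*(-1/43394) - 39990*1/43003 = (√534/3)*(-1/43394) - 39990/43003 = -√534/130182 - 39990/43003 = -39990/43003 - √534/130182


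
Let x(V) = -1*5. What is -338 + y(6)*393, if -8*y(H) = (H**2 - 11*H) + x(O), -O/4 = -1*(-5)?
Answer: 11051/8 ≈ 1381.4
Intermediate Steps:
O = -20 (O = -(-4)*(-5) = -4*5 = -20)
x(V) = -5
y(H) = 5/8 - H**2/8 + 11*H/8 (y(H) = -((H**2 - 11*H) - 5)/8 = -(-5 + H**2 - 11*H)/8 = 5/8 - H**2/8 + 11*H/8)
-338 + y(6)*393 = -338 + (5/8 - 1/8*6**2 + (11/8)*6)*393 = -338 + (5/8 - 1/8*36 + 33/4)*393 = -338 + (5/8 - 9/2 + 33/4)*393 = -338 + (35/8)*393 = -338 + 13755/8 = 11051/8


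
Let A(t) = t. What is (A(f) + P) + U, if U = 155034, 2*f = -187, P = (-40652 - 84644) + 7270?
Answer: 73829/2 ≈ 36915.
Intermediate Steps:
P = -118026 (P = -125296 + 7270 = -118026)
f = -187/2 (f = (½)*(-187) = -187/2 ≈ -93.500)
(A(f) + P) + U = (-187/2 - 118026) + 155034 = -236239/2 + 155034 = 73829/2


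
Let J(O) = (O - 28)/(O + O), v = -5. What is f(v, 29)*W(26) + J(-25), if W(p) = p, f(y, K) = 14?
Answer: 18253/50 ≈ 365.06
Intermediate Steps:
J(O) = (-28 + O)/(2*O) (J(O) = (-28 + O)/((2*O)) = (-28 + O)*(1/(2*O)) = (-28 + O)/(2*O))
f(v, 29)*W(26) + J(-25) = 14*26 + (½)*(-28 - 25)/(-25) = 364 + (½)*(-1/25)*(-53) = 364 + 53/50 = 18253/50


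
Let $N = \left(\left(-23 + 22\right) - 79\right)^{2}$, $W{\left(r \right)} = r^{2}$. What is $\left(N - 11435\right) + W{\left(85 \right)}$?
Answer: $2190$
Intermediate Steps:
$N = 6400$ ($N = \left(-1 - 79\right)^{2} = \left(-80\right)^{2} = 6400$)
$\left(N - 11435\right) + W{\left(85 \right)} = \left(6400 - 11435\right) + 85^{2} = -5035 + 7225 = 2190$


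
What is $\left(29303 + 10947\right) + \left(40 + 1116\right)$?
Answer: $41406$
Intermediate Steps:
$\left(29303 + 10947\right) + \left(40 + 1116\right) = 40250 + 1156 = 41406$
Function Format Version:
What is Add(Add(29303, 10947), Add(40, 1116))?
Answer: 41406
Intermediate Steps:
Add(Add(29303, 10947), Add(40, 1116)) = Add(40250, 1156) = 41406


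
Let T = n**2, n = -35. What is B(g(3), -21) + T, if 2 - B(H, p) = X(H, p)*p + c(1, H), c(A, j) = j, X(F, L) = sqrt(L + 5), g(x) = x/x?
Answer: 1226 + 84*I ≈ 1226.0 + 84.0*I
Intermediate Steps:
g(x) = 1
X(F, L) = sqrt(5 + L)
B(H, p) = 2 - H - p*sqrt(5 + p) (B(H, p) = 2 - (sqrt(5 + p)*p + H) = 2 - (p*sqrt(5 + p) + H) = 2 - (H + p*sqrt(5 + p)) = 2 + (-H - p*sqrt(5 + p)) = 2 - H - p*sqrt(5 + p))
T = 1225 (T = (-35)**2 = 1225)
B(g(3), -21) + T = (2 - 1*1 - 1*(-21)*sqrt(5 - 21)) + 1225 = (2 - 1 - 1*(-21)*sqrt(-16)) + 1225 = (2 - 1 - 1*(-21)*4*I) + 1225 = (2 - 1 + 84*I) + 1225 = (1 + 84*I) + 1225 = 1226 + 84*I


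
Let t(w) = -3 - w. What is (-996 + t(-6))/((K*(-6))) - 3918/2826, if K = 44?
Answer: 98437/41448 ≈ 2.3750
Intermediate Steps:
(-996 + t(-6))/((K*(-6))) - 3918/2826 = (-996 + (-3 - 1*(-6)))/((44*(-6))) - 3918/2826 = (-996 + (-3 + 6))/(-264) - 3918*1/2826 = (-996 + 3)*(-1/264) - 653/471 = -993*(-1/264) - 653/471 = 331/88 - 653/471 = 98437/41448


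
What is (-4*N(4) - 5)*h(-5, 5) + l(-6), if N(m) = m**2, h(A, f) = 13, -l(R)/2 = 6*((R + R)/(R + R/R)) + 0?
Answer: -4629/5 ≈ -925.80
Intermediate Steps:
l(R) = -24*R/(1 + R) (l(R) = -2*(6*((R + R)/(R + R/R)) + 0) = -2*(6*((2*R)/(R + 1)) + 0) = -2*(6*((2*R)/(1 + R)) + 0) = -2*(6*(2*R/(1 + R)) + 0) = -2*(12*R/(1 + R) + 0) = -24*R/(1 + R))
(-4*N(4) - 5)*h(-5, 5) + l(-6) = (-4*4**2 - 5)*13 - 24*(-6)/(1 - 6) = (-4*16 - 5)*13 - 24*(-6)/(-5) = (-64 - 5)*13 - 24*(-6)*(-1/5) = -69*13 - 144/5 = -897 - 144/5 = -4629/5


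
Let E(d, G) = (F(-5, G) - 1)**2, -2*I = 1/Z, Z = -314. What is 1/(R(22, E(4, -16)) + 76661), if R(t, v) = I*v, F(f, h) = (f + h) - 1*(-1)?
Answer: 628/48143549 ≈ 1.3044e-5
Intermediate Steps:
F(f, h) = 1 + f + h (F(f, h) = (f + h) + 1 = 1 + f + h)
I = 1/628 (I = -1/2/(-314) = -1/2*(-1/314) = 1/628 ≈ 0.0015924)
E(d, G) = (-5 + G)**2 (E(d, G) = ((1 - 5 + G) - 1)**2 = ((-4 + G) - 1)**2 = (-5 + G)**2)
R(t, v) = v/628
1/(R(22, E(4, -16)) + 76661) = 1/((-5 - 16)**2/628 + 76661) = 1/((1/628)*(-21)**2 + 76661) = 1/((1/628)*441 + 76661) = 1/(441/628 + 76661) = 1/(48143549/628) = 628/48143549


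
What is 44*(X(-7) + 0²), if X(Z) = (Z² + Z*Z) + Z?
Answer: 4004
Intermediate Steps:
X(Z) = Z + 2*Z² (X(Z) = (Z² + Z²) + Z = 2*Z² + Z = Z + 2*Z²)
44*(X(-7) + 0²) = 44*(-7*(1 + 2*(-7)) + 0²) = 44*(-7*(1 - 14) + 0) = 44*(-7*(-13) + 0) = 44*(91 + 0) = 44*91 = 4004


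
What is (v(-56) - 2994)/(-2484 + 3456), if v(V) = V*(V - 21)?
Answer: 659/486 ≈ 1.3560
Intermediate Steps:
v(V) = V*(-21 + V)
(v(-56) - 2994)/(-2484 + 3456) = (-56*(-21 - 56) - 2994)/(-2484 + 3456) = (-56*(-77) - 2994)/972 = (4312 - 2994)*(1/972) = 1318*(1/972) = 659/486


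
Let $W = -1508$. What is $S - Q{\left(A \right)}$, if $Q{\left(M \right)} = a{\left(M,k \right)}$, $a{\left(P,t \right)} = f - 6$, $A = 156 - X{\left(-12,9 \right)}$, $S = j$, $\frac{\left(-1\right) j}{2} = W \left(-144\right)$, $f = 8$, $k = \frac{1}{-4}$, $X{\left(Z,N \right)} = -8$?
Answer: $-434306$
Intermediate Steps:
$k = - \frac{1}{4} \approx -0.25$
$j = -434304$ ($j = - 2 \left(\left(-1508\right) \left(-144\right)\right) = \left(-2\right) 217152 = -434304$)
$S = -434304$
$A = 164$ ($A = 156 - -8 = 156 + 8 = 164$)
$a{\left(P,t \right)} = 2$ ($a{\left(P,t \right)} = 8 - 6 = 2$)
$Q{\left(M \right)} = 2$
$S - Q{\left(A \right)} = -434304 - 2 = -434306$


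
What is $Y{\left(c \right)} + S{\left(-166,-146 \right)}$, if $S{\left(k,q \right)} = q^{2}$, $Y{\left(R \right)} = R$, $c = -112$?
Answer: $21204$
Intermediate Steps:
$Y{\left(c \right)} + S{\left(-166,-146 \right)} = -112 + \left(-146\right)^{2} = -112 + 21316 = 21204$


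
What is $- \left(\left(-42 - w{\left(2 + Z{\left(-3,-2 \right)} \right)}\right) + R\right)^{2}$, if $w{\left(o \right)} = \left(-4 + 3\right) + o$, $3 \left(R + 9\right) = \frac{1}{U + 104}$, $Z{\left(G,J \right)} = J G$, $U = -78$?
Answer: $- \frac{20457529}{6084} \approx -3362.5$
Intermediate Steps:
$Z{\left(G,J \right)} = G J$
$R = - \frac{701}{78}$ ($R = -9 + \frac{1}{3 \left(-78 + 104\right)} = -9 + \frac{1}{3 \cdot 26} = -9 + \frac{1}{3} \cdot \frac{1}{26} = -9 + \frac{1}{78} = - \frac{701}{78} \approx -8.9872$)
$w{\left(o \right)} = -1 + o$
$- \left(\left(-42 - w{\left(2 + Z{\left(-3,-2 \right)} \right)}\right) + R\right)^{2} = - \left(\left(-42 - \left(-1 + \left(2 - -6\right)\right)\right) - \frac{701}{78}\right)^{2} = - \left(\left(-42 - \left(-1 + \left(2 + 6\right)\right)\right) - \frac{701}{78}\right)^{2} = - \left(\left(-42 - \left(-1 + 8\right)\right) - \frac{701}{78}\right)^{2} = - \left(\left(-42 - 7\right) - \frac{701}{78}\right)^{2} = - \left(-49 - \frac{701}{78}\right)^{2} = - \left(- \frac{4523}{78}\right)^{2} = \left(-1\right) \frac{20457529}{6084} = - \frac{20457529}{6084}$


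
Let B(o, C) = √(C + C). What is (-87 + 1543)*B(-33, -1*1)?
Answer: 1456*I*√2 ≈ 2059.1*I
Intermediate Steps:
B(o, C) = √2*√C (B(o, C) = √(2*C) = √2*√C)
(-87 + 1543)*B(-33, -1*1) = (-87 + 1543)*(√2*√(-1*1)) = 1456*(√2*√(-1)) = 1456*(√2*I) = 1456*(I*√2) = 1456*I*√2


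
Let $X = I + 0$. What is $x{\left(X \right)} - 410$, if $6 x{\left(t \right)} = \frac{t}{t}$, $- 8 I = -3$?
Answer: $- \frac{2459}{6} \approx -409.83$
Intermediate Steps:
$I = \frac{3}{8}$ ($I = \left(- \frac{1}{8}\right) \left(-3\right) = \frac{3}{8} \approx 0.375$)
$X = \frac{3}{8}$ ($X = \frac{3}{8} + 0 = \frac{3}{8} \approx 0.375$)
$x{\left(t \right)} = \frac{1}{6}$ ($x{\left(t \right)} = \frac{t \frac{1}{t}}{6} = \frac{1}{6} \cdot 1 = \frac{1}{6}$)
$x{\left(X \right)} - 410 = \frac{1}{6} - 410 = - \frac{2459}{6}$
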